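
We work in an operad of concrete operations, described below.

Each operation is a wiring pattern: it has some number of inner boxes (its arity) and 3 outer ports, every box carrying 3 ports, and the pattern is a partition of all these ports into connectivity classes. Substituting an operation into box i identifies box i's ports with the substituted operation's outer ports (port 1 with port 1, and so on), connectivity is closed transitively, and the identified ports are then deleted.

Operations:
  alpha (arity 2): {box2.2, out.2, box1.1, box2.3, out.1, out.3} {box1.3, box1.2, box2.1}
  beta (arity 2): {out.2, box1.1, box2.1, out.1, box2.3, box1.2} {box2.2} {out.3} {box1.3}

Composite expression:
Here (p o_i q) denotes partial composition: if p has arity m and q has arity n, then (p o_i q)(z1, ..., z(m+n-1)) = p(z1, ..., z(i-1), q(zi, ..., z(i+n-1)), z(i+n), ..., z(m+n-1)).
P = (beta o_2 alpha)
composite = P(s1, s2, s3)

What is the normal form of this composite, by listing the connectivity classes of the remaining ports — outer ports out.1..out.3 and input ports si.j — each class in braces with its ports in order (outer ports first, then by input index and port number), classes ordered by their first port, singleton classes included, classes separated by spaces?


{out.1, out.2, s1.1, s1.2, s2.1, s3.2, s3.3} {out.3} {s1.3} {s2.2, s2.3, s3.1}


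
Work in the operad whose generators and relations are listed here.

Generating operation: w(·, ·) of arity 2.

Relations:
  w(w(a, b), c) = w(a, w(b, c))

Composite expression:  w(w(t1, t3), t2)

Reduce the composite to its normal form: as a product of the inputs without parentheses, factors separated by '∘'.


t1 ∘ t3 ∘ t2

The w-tree's shape is irrelevant; the t-reading-order decides.
w(t1, t3) collapses to t1 ∘ t3
w(w(t1, t3), t2) collapses to t1 ∘ t3 ∘ t2


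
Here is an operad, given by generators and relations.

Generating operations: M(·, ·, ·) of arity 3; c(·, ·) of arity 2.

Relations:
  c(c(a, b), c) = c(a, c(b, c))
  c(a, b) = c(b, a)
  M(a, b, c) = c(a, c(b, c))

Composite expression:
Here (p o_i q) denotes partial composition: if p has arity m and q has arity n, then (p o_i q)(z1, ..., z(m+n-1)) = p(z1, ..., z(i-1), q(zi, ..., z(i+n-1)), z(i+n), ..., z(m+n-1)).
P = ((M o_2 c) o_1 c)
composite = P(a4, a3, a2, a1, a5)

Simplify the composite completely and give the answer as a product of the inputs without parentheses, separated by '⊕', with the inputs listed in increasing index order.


a1 ⊕ a2 ⊕ a3 ⊕ a4 ⊕ a5

Any arrangement under M is one operation, so sort the a-inputs.
c(a4, a3) linearizes to a4 ⊕ a3
c(a2, a1) linearizes to a2 ⊕ a1
M(c(a4, a3), c(a2, a1), a5) linearizes to a4 ⊕ a3 ⊕ a2 ⊕ a1 ⊕ a5
commutativity sorts the factors: a1 ⊕ a2 ⊕ a3 ⊕ a4 ⊕ a5


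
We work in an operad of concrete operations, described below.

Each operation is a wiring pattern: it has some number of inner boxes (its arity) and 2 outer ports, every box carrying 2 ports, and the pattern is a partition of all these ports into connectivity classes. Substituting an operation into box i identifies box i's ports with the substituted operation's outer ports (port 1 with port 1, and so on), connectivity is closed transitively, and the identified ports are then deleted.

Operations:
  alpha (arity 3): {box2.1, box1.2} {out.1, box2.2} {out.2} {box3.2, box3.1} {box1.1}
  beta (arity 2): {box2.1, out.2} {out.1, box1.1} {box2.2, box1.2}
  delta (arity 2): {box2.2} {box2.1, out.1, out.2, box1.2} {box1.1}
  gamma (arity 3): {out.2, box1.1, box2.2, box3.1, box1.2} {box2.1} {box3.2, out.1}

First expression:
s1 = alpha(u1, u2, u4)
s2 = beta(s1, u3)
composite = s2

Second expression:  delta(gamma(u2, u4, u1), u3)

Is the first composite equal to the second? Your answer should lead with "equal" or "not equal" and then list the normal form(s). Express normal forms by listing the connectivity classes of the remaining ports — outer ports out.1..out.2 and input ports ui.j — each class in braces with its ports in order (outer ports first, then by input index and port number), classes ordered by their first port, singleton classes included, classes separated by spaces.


not equal: they reduce to {out.1, u2.2} {out.2, u3.1} {u1.1} {u1.2, u2.1} {u3.2} {u4.1, u4.2} and {out.1, out.2, u1.1, u2.1, u2.2, u3.1, u4.2} {u1.2} {u3.2} {u4.1}

In normal form, the first expression is {out.1, u2.2} {out.2, u3.1} {u1.1} {u1.2, u2.1} {u3.2} {u4.1, u4.2}
In normal form, the second expression is {out.1, out.2, u1.1, u2.1, u2.2, u3.1, u4.2} {u1.2} {u3.2} {u4.1}
The forms do not match — not equal.


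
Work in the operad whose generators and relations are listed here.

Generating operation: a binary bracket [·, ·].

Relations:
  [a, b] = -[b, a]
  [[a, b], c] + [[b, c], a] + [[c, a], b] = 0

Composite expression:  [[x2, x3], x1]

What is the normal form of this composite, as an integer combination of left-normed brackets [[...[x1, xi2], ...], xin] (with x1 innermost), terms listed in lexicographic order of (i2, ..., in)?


-[[x1, x2], x3] + [[x1, x3], x2]

A multilinear Lie element is pinned by x1-initial words (x1 innermost).
Composite bracket: [[x2, x3], x1]
Full expansion: 4 signed words from ab - ba (2^2 = 4).
Collect the words opening with x1:
  sign of x1x2x3 is -1, so it contributes -[[x1, x2], x3]
  sign of x1x3x2 is +1, so it contributes +[[x1, x3], x2]


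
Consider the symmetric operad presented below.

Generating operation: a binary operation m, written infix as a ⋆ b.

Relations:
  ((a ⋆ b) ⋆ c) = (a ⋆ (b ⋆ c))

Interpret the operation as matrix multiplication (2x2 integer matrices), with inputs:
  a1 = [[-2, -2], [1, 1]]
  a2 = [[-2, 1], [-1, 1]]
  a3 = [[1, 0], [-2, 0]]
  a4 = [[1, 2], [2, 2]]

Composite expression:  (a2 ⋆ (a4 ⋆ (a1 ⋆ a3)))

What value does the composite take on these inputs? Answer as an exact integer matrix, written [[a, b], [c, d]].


[[2, 0], [2, 0]]


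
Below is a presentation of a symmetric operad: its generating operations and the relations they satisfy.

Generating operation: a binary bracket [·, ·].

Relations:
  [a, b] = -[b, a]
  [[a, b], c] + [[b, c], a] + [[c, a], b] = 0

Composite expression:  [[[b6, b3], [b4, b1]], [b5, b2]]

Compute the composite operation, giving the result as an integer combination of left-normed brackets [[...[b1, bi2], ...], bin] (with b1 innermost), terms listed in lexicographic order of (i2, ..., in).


Skip Jacobi rewriting: expand, keep b1-initial words, read off terms.
Composite bracket: [[[b6, b3], [b4, b1]], [b5, b2]]
Applying ab - ba throughout gives 32 signed words (2^5 = 32).
Collect the words opening with b1:
  the word b1b4b3b6b2b5 carries sign +1 and contributes +[[[[[b1, b4], b3], b6], b2], b5]
  the word b1b4b3b6b5b2 carries sign -1 and contributes -[[[[[b1, b4], b3], b6], b5], b2]
  the word b1b4b6b3b2b5 carries sign -1 and contributes -[[[[[b1, b4], b6], b3], b2], b5]
  the word b1b4b6b3b5b2 carries sign +1 and contributes +[[[[[b1, b4], b6], b3], b5], b2]

[[[[[b1, b4], b3], b6], b2], b5] - [[[[[b1, b4], b3], b6], b5], b2] - [[[[[b1, b4], b6], b3], b2], b5] + [[[[[b1, b4], b6], b3], b5], b2]


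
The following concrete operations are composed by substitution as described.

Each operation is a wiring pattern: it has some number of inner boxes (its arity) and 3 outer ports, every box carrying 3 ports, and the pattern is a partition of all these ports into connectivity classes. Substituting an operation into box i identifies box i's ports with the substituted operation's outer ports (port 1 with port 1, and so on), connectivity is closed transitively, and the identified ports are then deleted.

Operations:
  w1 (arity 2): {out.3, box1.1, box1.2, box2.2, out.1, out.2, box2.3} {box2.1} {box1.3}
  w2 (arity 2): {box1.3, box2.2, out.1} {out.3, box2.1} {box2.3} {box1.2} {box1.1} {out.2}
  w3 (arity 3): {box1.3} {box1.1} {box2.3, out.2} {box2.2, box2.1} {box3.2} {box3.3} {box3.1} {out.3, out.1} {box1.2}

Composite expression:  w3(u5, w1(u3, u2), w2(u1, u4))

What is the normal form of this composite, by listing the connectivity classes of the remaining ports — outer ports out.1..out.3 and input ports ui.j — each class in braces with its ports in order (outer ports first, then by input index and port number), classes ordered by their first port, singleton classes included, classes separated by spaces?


Connectivity passes through glued w3-boundaries; trace each wire chain.
after w1, the pattern on (u3, u2) reads {out.1, out.2, out.3, u2.2, u2.3, u3.1, u3.2} {u2.1} {u3.3} (out.j = its outer ports)
after w2, the pattern on (u1, u4) reads {out.1, u1.3, u4.2} {out.2} {out.3, u4.1} {u1.1} {u1.2} {u4.3} (out.j = its outer ports)
after w3, the pattern on (u5, u3, u2, u1, u4) reads {out.1, out.3} {out.2, u2.2, u2.3, u3.1, u3.2} {u1.1} {u1.2} {u1.3, u4.2} {u2.1} {u3.3} {u4.1} {u4.3} {u5.1} {u5.2} {u5.3} (out.j = its outer ports)

{out.1, out.3} {out.2, u2.2, u2.3, u3.1, u3.2} {u1.1} {u1.2} {u1.3, u4.2} {u2.1} {u3.3} {u4.1} {u4.3} {u5.1} {u5.2} {u5.3}


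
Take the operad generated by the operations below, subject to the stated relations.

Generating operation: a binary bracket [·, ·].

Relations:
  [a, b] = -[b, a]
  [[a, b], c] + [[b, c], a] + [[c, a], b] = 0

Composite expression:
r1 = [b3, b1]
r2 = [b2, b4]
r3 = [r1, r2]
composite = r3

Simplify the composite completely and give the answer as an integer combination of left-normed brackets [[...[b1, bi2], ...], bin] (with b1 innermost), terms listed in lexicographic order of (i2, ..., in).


Left-normed coefficients sit on the b1-initial expansion words.
Composite bracket: [[b3, b1], [b2, b4]]
Under [a, b] = ab - ba we get 8 signed associative words (2^3 = 8).
The b1-initial words carry the normal form:
  word b1b3b2b4 has sign -1, contributing -[[[b1, b3], b2], b4]
  word b1b3b4b2 has sign +1, contributing +[[[b1, b3], b4], b2]

-[[[b1, b3], b2], b4] + [[[b1, b3], b4], b2]


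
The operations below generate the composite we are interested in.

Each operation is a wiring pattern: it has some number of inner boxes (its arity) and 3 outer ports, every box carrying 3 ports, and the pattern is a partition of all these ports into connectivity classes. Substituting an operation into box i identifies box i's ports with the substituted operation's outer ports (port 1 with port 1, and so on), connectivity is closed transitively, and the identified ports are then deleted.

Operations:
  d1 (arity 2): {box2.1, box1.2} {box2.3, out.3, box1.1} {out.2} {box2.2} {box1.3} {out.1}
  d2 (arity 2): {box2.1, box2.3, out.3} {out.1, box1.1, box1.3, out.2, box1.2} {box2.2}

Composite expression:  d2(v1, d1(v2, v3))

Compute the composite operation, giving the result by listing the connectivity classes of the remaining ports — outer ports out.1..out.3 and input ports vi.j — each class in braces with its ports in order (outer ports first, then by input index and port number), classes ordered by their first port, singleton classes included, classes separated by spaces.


{out.1, out.2, v1.1, v1.2, v1.3} {out.3, v2.1, v3.3} {v2.2, v3.1} {v2.3} {v3.2}

Two ports join when wires chain via d2-identified ports.
composing d1 on (v2, v3), with out.j its own outer ports: {out.1} {out.2} {out.3, v2.1, v3.3} {v2.2, v3.1} {v2.3} {v3.2}
composing d2 on (v1, v2, v3), with out.j its own outer ports: {out.1, out.2, v1.1, v1.2, v1.3} {out.3, v2.1, v3.3} {v2.2, v3.1} {v2.3} {v3.2}


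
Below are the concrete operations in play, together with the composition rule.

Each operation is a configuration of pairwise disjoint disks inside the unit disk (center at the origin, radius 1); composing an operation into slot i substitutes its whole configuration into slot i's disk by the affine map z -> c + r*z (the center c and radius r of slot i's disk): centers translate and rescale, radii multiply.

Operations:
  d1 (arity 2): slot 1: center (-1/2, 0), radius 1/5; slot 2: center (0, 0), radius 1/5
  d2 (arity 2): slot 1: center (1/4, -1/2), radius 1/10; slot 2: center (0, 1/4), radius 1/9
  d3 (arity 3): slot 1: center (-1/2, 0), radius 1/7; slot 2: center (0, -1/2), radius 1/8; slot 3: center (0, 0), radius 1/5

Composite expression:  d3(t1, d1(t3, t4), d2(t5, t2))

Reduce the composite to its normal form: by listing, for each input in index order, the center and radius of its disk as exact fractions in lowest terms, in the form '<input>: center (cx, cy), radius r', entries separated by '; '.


t1: center (-1/2, 0), radius 1/7; t2: center (0, 1/20), radius 1/45; t3: center (-1/16, -1/2), radius 1/40; t4: center (0, -1/2), radius 1/40; t5: center (1/20, -1/10), radius 1/50


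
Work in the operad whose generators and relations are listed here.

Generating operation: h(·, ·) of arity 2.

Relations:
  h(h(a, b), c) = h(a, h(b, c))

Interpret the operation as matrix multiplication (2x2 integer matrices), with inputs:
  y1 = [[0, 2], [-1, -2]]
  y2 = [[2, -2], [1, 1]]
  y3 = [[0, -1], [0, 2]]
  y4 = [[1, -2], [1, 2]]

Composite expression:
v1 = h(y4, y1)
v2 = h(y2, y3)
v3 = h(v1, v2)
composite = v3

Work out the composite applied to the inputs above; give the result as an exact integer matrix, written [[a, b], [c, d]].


[[0, -6], [0, 10]]


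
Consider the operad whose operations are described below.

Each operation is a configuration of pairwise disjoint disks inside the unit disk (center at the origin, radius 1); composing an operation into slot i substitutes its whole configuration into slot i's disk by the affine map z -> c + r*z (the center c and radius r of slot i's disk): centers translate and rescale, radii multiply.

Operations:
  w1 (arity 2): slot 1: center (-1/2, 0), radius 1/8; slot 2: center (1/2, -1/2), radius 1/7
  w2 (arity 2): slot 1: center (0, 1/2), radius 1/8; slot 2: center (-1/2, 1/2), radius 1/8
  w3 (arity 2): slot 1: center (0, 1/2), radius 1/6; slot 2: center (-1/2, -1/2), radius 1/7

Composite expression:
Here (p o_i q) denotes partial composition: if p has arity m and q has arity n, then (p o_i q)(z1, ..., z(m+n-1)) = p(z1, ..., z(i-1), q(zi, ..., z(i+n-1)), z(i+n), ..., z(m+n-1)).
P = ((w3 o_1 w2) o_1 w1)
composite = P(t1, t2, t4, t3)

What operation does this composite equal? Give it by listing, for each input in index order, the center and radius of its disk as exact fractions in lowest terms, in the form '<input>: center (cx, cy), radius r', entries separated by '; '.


t1: center (-1/96, 7/12), radius 1/384; t2: center (1/96, 55/96), radius 1/336; t3: center (-1/2, -1/2), radius 1/7; t4: center (-1/12, 7/12), radius 1/48

Affine substitution under w3: radii multiply and t-centers shift.
tracing t1 down its 3-map path: center (-1/96, 7/12), radius 1/384
tracing t2 down its 3-map path: center (1/96, 55/96), radius 1/336
tracing t4 down its 2-map path: center (-1/12, 7/12), radius 1/48
tracing t3 down its 1-map path: center (-1/2, -1/2), radius 1/7


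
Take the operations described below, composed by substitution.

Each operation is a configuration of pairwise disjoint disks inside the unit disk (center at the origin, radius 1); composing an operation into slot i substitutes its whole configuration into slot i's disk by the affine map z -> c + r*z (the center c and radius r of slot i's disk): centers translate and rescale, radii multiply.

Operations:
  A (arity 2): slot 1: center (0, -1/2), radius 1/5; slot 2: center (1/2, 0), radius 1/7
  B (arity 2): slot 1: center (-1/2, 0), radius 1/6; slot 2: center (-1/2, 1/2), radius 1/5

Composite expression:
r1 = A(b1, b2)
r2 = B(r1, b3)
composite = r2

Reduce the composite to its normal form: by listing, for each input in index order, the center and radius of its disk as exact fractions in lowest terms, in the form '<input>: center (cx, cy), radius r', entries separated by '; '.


b1: center (-1/2, -1/12), radius 1/30; b2: center (-5/12, 0), radius 1/42; b3: center (-1/2, 1/2), radius 1/5


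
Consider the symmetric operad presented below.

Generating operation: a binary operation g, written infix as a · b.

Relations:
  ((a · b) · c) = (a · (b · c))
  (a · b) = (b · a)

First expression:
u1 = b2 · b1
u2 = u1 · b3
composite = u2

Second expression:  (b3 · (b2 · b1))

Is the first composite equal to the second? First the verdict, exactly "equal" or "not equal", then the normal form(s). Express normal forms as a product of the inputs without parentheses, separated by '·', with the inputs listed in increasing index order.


In normal form, the first expression is b1 · b2 · b3
In normal form, the second expression is b1 · b2 · b3
The forms coincide; equal.

equal; both compose to b1 · b2 · b3


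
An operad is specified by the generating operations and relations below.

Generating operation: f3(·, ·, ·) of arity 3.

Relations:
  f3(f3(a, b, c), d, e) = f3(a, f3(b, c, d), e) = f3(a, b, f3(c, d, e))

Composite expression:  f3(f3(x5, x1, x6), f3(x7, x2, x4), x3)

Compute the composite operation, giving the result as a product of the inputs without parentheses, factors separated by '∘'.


x5 ∘ x1 ∘ x6 ∘ x7 ∘ x2 ∘ x4 ∘ x3

Key point: f3 is associative — brackets drop, the x-order remains.
f3(x5, x1, x6) reduces to x5 ∘ x1 ∘ x6
f3(x7, x2, x4) reduces to x7 ∘ x2 ∘ x4
f3(f3(x5, x1, x6), f3(x7, x2, x4), x3) reduces to x5 ∘ x1 ∘ x6 ∘ x7 ∘ x2 ∘ x4 ∘ x3


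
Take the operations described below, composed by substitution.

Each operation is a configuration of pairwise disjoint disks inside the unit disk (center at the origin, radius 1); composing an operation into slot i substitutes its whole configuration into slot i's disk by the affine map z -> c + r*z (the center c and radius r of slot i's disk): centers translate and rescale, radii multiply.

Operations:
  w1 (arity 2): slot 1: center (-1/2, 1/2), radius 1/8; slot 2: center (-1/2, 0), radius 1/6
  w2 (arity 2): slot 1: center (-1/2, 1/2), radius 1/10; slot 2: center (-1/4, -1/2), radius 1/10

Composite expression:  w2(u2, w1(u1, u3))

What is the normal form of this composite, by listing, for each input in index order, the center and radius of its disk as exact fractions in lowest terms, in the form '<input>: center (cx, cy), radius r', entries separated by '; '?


u1: center (-3/10, -9/20), radius 1/80; u2: center (-1/2, 1/2), radius 1/10; u3: center (-3/10, -1/2), radius 1/60

Each u-disk chains the slot maps above it in w2; radii multiply.
u2: after 1 affine step, its disk has center (-1/2, 1/2), radius 1/10
u1: after 2 affine steps, its disk has center (-3/10, -9/20), radius 1/80
u3: after 2 affine steps, its disk has center (-3/10, -1/2), radius 1/60


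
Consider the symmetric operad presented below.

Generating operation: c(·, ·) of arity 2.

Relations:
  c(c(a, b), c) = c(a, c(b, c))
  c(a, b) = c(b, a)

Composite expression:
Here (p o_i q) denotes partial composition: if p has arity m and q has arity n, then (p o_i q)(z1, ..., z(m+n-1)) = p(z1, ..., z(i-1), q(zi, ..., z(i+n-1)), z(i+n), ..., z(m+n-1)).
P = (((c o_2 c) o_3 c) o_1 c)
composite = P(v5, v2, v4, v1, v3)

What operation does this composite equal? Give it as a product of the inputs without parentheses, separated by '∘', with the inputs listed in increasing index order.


v1 ∘ v2 ∘ v3 ∘ v4 ∘ v5

Shape and order are irrelevant to c; the v-input set decides.
c(v5, v2) reduces to v5 ∘ v2
c(v1, v3) reduces to v1 ∘ v3
c(v4, c(v1, v3)) reduces to v4 ∘ v1 ∘ v3
c(c(v5, v2), c(v4, c(v1, v3))) reduces to v5 ∘ v2 ∘ v4 ∘ v1 ∘ v3
commutativity sorts the factors: v1 ∘ v2 ∘ v3 ∘ v4 ∘ v5


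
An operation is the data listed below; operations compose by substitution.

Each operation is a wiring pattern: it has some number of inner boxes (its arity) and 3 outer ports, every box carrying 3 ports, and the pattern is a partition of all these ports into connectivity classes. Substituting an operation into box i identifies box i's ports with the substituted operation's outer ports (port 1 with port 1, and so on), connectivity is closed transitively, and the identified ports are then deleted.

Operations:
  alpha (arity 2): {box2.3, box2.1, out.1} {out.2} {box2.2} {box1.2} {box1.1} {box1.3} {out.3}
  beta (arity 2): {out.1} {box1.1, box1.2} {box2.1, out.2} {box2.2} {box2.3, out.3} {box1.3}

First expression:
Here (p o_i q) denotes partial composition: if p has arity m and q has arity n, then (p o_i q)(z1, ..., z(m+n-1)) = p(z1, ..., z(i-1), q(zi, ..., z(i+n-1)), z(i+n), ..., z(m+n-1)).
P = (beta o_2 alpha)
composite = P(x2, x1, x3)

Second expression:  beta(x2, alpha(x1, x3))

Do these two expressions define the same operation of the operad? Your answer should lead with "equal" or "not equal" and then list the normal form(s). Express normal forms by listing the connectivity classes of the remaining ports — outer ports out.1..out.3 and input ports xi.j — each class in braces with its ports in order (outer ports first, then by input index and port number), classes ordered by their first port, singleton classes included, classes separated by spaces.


The first expression, normalized: {out.1} {out.2, x3.1, x3.3} {out.3} {x1.1} {x1.2} {x1.3} {x2.1, x2.2} {x2.3} {x3.2}
The second expression, normalized: {out.1} {out.2, x3.1, x3.3} {out.3} {x1.1} {x1.2} {x1.3} {x2.1, x2.2} {x2.3} {x3.2}
The normal forms match — equal.

equal: each reduces to {out.1} {out.2, x3.1, x3.3} {out.3} {x1.1} {x1.2} {x1.3} {x2.1, x2.2} {x2.3} {x3.2}


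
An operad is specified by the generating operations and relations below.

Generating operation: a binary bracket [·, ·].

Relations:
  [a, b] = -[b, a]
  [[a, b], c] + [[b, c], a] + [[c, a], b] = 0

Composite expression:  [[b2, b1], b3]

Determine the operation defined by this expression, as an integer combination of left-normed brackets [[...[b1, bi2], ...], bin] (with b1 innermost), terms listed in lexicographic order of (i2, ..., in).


-[[b1, b2], b3]

In the tensor algebra, words opening b1 carry the b1-anchored form.
Composite bracket: [[b2, b1], b3]
Each bracket splits as ab - ba, giving 4 signed words (2^2 = 4).
Keep just the words that open with b1:
  b1b2b3 appears with sign -1, giving the term -[[b1, b2], b3]


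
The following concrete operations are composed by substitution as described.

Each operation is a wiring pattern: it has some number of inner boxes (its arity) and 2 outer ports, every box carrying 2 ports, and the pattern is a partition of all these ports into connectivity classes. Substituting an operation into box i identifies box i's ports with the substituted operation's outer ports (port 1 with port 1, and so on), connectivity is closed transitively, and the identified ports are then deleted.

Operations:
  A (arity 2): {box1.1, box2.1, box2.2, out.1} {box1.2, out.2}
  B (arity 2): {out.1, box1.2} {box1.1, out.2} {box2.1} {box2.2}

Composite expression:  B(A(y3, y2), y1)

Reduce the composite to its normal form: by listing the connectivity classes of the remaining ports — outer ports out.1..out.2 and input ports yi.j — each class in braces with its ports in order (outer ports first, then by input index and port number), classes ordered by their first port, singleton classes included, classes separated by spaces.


{out.1, y3.2} {out.2, y2.1, y2.2, y3.1} {y1.1} {y1.2}

Two ports join when wires chain via B-identified ports.
A over (y3, y2) gives {out.1, y2.1, y2.2, y3.1} {out.2, y3.2}, out.j being that stage's outer ports
B over (y3, y2, y1) gives {out.1, y3.2} {out.2, y2.1, y2.2, y3.1} {y1.1} {y1.2}, out.j being that stage's outer ports


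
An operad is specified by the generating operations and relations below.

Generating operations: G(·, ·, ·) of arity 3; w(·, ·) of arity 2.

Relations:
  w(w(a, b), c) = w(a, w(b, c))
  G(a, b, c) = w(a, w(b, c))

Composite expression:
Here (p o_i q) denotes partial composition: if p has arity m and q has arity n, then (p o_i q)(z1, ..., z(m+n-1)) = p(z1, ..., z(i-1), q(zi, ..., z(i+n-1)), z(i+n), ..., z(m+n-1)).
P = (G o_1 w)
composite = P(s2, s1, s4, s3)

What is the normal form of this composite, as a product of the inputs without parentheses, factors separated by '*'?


Associativity of G dissolves the nesting; only the s-input order survives.
w(s2, s1) spells out as s2 * s1
G(w(s2, s1), s4, s3) spells out as s2 * s1 * s4 * s3

s2 * s1 * s4 * s3


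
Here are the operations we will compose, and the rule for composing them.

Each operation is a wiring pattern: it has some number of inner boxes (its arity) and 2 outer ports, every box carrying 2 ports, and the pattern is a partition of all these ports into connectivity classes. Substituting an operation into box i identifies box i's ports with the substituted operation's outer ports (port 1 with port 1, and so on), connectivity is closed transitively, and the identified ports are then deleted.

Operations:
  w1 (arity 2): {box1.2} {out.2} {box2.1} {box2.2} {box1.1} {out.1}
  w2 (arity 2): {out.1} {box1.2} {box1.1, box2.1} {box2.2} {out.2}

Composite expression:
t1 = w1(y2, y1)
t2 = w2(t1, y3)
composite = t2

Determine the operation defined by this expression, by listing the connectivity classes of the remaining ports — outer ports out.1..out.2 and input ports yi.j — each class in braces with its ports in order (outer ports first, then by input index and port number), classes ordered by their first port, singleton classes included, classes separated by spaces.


{out.1} {out.2} {y1.1} {y1.2} {y2.1} {y2.2} {y3.1} {y3.2}


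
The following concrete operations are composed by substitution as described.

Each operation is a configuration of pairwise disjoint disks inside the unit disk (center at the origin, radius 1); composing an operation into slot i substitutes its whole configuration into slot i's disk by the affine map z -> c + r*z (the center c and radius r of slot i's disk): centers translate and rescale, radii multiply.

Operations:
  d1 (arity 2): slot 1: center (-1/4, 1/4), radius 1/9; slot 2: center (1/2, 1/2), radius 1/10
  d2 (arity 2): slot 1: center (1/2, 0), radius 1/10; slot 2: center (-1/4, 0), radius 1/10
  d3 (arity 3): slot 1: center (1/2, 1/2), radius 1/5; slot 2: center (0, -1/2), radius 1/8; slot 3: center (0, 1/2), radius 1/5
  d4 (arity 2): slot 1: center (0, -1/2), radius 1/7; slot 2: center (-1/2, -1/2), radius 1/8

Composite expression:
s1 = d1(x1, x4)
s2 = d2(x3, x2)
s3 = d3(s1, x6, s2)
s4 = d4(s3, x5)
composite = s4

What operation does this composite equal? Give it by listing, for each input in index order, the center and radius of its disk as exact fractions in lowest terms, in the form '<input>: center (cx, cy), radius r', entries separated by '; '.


x1: center (9/140, -59/140), radius 1/315; x2: center (-1/140, -3/7), radius 1/350; x3: center (1/70, -3/7), radius 1/350; x4: center (3/35, -29/70), radius 1/350; x5: center (-1/2, -1/2), radius 1/8; x6: center (0, -4/7), radius 1/56


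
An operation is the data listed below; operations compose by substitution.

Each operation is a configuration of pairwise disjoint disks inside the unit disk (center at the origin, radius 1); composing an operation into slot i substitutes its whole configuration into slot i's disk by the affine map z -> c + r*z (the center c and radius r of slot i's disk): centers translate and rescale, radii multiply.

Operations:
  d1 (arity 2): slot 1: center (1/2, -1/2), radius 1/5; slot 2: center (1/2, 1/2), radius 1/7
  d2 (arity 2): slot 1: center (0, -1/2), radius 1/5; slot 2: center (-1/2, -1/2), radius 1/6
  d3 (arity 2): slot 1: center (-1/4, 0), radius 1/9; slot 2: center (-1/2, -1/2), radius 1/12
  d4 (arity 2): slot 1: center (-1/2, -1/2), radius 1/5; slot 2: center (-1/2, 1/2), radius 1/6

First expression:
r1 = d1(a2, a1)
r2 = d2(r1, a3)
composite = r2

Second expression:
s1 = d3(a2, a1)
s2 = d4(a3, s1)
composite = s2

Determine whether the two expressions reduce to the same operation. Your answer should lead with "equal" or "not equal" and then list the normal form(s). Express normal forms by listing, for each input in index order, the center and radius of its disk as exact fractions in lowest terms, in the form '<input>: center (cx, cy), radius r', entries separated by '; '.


In normal form, the first expression is a1: center (1/10, -2/5), radius 1/35; a2: center (1/10, -3/5), radius 1/25; a3: center (-1/2, -1/2), radius 1/6
In normal form, the second expression is a1: center (-7/12, 5/12), radius 1/72; a2: center (-13/24, 1/2), radius 1/54; a3: center (-1/2, -1/2), radius 1/5
Distinct normal forms: not equal.

not equal; first: a1: center (1/10, -2/5), radius 1/35; a2: center (1/10, -3/5), radius 1/25; a3: center (-1/2, -1/2), radius 1/6; second: a1: center (-7/12, 5/12), radius 1/72; a2: center (-13/24, 1/2), radius 1/54; a3: center (-1/2, -1/2), radius 1/5


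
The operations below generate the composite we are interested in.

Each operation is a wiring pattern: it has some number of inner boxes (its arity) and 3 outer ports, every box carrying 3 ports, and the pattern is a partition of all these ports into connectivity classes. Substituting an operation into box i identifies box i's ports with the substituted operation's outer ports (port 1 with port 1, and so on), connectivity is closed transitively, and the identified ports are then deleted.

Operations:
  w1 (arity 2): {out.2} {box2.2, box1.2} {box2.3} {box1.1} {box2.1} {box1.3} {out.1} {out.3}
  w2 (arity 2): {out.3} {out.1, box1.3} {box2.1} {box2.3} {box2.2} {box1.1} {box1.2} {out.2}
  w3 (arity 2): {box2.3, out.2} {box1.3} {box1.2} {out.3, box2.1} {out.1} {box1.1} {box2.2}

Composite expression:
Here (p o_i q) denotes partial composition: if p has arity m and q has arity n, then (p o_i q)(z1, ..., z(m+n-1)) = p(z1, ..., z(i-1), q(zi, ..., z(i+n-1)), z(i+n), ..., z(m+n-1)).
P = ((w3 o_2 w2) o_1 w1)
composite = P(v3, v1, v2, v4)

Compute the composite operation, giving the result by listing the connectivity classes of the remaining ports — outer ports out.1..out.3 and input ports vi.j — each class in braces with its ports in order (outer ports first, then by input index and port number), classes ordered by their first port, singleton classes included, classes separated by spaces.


{out.1} {out.2} {out.3, v2.3} {v1.1} {v1.2, v3.2} {v1.3} {v2.1} {v2.2} {v3.1} {v3.3} {v4.1} {v4.2} {v4.3}


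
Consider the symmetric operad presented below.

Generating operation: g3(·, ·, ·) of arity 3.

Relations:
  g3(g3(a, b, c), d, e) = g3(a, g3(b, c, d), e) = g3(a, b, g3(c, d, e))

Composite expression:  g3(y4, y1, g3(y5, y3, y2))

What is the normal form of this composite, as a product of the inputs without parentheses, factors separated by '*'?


y4 * y1 * y5 * y3 * y2

Key point: g3 is associative — brackets drop, the y-order remains.
g3(y5, y3, y2) unparenthesizes to y5 * y3 * y2
g3(y4, y1, g3(y5, y3, y2)) unparenthesizes to y4 * y1 * y5 * y3 * y2


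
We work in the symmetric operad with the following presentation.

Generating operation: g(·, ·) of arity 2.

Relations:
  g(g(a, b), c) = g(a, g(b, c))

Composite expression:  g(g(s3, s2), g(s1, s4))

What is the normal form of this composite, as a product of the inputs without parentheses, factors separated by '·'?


s3 · s2 · s1 · s4

All parenthesizations of g agree; list the s-inputs left to right.
g(s3, s2) unparenthesizes to s3 · s2
g(s1, s4) unparenthesizes to s1 · s4
g(g(s3, s2), g(s1, s4)) unparenthesizes to s3 · s2 · s1 · s4


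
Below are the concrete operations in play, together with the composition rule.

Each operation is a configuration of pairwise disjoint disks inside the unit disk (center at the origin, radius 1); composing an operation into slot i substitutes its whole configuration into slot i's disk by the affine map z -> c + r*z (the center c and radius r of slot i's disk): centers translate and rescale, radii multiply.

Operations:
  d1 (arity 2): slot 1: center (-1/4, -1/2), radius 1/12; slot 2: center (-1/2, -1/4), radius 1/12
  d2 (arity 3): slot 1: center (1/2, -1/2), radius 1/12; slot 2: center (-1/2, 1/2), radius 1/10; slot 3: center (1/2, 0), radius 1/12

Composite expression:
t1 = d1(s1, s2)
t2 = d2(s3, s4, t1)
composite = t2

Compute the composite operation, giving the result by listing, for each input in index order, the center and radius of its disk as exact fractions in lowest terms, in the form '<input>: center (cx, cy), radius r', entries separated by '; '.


s1: center (23/48, -1/24), radius 1/144; s2: center (11/24, -1/48), radius 1/144; s3: center (1/2, -1/2), radius 1/12; s4: center (-1/2, 1/2), radius 1/10

Affine substitution under d2: radii multiply and s-centers shift.
input s3: applying the 1 nested substitution gives center (1/2, -1/2), radius 1/12
input s4: applying the 1 nested substitution gives center (-1/2, 1/2), radius 1/10
input s1: applying the 2 nested substitutions gives center (23/48, -1/24), radius 1/144
input s2: applying the 2 nested substitutions gives center (11/24, -1/48), radius 1/144


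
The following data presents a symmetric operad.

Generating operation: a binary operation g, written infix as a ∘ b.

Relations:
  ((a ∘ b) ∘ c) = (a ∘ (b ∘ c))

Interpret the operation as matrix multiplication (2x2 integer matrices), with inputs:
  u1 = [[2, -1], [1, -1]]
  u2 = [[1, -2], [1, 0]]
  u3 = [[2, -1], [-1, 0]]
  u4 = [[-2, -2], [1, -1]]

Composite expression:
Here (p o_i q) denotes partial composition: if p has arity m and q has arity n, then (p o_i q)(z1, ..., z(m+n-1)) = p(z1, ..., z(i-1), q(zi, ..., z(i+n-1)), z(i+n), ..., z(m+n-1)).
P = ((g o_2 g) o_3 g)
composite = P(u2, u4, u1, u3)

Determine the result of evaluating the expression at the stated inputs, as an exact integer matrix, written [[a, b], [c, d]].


(u1 ∘ u3) = [[5, -2], [3, -1]]
(u4 ∘ (u1 ∘ u3)) = [[-16, 6], [2, -1]]
(u2 ∘ (u4 ∘ (u1 ∘ u3))) = [[-20, 8], [-16, 6]]

[[-20, 8], [-16, 6]]


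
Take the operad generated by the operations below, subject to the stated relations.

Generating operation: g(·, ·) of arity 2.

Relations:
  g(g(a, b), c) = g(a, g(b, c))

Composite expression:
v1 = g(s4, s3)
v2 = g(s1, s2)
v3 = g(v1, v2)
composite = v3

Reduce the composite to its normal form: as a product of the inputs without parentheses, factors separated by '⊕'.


s4 ⊕ s3 ⊕ s1 ⊕ s2

The g-tree's shape is irrelevant; the s-reading-order decides.
g(s4, s3) linearizes to s4 ⊕ s3
g(s1, s2) linearizes to s1 ⊕ s2
g(g(s4, s3), g(s1, s2)) linearizes to s4 ⊕ s3 ⊕ s1 ⊕ s2


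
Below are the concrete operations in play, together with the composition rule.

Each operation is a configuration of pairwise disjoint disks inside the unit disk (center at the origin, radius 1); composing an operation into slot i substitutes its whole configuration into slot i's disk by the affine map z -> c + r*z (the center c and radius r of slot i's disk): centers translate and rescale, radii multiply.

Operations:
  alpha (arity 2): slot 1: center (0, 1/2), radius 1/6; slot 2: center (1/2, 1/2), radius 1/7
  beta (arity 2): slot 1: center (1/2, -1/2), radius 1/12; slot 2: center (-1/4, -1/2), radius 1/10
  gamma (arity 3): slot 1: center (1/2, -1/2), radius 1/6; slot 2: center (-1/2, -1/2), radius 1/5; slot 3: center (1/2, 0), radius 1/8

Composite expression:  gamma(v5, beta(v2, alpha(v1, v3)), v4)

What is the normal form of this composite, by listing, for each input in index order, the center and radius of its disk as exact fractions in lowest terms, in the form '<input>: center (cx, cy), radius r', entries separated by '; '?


v1: center (-11/20, -59/100), radius 1/300; v2: center (-2/5, -3/5), radius 1/60; v3: center (-27/50, -59/100), radius 1/350; v4: center (1/2, 0), radius 1/8; v5: center (1/2, -1/2), radius 1/6


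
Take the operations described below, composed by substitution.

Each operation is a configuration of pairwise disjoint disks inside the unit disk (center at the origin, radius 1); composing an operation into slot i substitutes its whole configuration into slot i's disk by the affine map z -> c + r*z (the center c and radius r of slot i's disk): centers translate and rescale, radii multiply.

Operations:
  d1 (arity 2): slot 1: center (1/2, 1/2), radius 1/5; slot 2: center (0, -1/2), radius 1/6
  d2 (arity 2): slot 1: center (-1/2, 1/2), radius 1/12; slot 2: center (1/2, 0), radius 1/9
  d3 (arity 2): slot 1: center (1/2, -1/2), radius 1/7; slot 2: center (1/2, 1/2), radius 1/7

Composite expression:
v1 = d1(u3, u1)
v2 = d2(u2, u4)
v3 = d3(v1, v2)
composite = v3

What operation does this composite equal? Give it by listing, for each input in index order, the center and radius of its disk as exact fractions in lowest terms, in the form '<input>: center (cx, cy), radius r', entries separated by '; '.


Only the slot chain above each u matters under d3; compose those maps.
u3 passes through 2 substitutions, ending at center (4/7, -3/7), radius 1/35
u1 passes through 2 substitutions, ending at center (1/2, -4/7), radius 1/42
u2 passes through 2 substitutions, ending at center (3/7, 4/7), radius 1/84
u4 passes through 2 substitutions, ending at center (4/7, 1/2), radius 1/63

u1: center (1/2, -4/7), radius 1/42; u2: center (3/7, 4/7), radius 1/84; u3: center (4/7, -3/7), radius 1/35; u4: center (4/7, 1/2), radius 1/63


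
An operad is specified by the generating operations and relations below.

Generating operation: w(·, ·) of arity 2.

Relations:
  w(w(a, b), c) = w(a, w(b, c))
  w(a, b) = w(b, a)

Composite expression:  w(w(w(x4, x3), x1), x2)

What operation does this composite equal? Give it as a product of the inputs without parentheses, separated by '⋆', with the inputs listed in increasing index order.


x1 ⋆ x2 ⋆ x3 ⋆ x4

Shape and order are irrelevant to w; the x-input set decides.
w(x4, x3) spells out as x4 ⋆ x3
w(w(x4, x3), x1) spells out as x4 ⋆ x3 ⋆ x1
w(w(w(x4, x3), x1), x2) spells out as x4 ⋆ x3 ⋆ x1 ⋆ x2
putting the inputs in ascending order: x1 ⋆ x2 ⋆ x3 ⋆ x4


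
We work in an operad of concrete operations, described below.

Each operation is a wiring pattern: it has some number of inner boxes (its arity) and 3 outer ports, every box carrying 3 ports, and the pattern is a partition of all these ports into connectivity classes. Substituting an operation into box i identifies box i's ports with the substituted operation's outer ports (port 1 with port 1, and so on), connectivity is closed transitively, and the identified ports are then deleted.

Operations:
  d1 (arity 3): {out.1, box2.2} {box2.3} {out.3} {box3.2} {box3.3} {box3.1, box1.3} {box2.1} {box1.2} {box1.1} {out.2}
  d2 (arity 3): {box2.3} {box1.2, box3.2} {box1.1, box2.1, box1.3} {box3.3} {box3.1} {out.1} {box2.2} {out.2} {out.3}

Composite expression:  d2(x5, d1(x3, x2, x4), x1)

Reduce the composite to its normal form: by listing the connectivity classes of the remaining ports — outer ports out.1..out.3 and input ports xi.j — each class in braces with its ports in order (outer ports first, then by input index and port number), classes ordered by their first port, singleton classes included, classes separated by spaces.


{out.1} {out.2} {out.3} {x1.1} {x1.2, x5.2} {x1.3} {x2.1} {x2.2, x5.1, x5.3} {x2.3} {x3.1} {x3.2} {x3.3, x4.1} {x4.2} {x4.3}

After gluing at d2, chains via deleted ports link the x-ports.
through d1, on inputs (x3, x2, x4): {out.1, x2.2} {out.2} {out.3} {x2.1} {x2.3} {x3.1} {x3.2} {x3.3, x4.1} {x4.2} {x4.3} (out.j = stage outer ports)
through d2, on inputs (x5, x3, x2, x4, x1): {out.1} {out.2} {out.3} {x1.1} {x1.2, x5.2} {x1.3} {x2.1} {x2.2, x5.1, x5.3} {x2.3} {x3.1} {x3.2} {x3.3, x4.1} {x4.2} {x4.3} (out.j = stage outer ports)


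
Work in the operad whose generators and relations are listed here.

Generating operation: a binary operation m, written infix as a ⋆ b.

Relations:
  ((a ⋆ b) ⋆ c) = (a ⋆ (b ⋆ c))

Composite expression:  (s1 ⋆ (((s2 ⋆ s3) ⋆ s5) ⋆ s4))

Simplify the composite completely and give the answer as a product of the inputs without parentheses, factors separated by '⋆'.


s1 ⋆ s2 ⋆ s3 ⋆ s5 ⋆ s4

Every regrouping of m is equal, so read the s-inputs in written order.
(s2 ⋆ s3) reduces to s2 ⋆ s3
((s2 ⋆ s3) ⋆ s5) reduces to s2 ⋆ s3 ⋆ s5
(((s2 ⋆ s3) ⋆ s5) ⋆ s4) reduces to s2 ⋆ s3 ⋆ s5 ⋆ s4
(s1 ⋆ (((s2 ⋆ s3) ⋆ s5) ⋆ s4)) reduces to s1 ⋆ s2 ⋆ s3 ⋆ s5 ⋆ s4


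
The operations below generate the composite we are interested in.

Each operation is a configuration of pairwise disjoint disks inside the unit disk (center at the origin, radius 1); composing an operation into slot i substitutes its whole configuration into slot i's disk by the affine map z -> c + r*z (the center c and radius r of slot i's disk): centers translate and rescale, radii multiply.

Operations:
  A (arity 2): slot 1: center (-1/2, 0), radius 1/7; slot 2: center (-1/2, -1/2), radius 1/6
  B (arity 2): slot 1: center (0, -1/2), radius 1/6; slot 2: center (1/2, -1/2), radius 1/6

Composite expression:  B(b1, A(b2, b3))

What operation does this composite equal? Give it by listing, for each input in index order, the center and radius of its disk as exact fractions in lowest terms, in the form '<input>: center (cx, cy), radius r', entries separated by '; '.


Below B, radii multiply path by path; the b-disk centers shift.
b1: after 1 affine step, its disk has center (0, -1/2), radius 1/6
b2: after 2 affine steps, its disk has center (5/12, -1/2), radius 1/42
b3: after 2 affine steps, its disk has center (5/12, -7/12), radius 1/36

b1: center (0, -1/2), radius 1/6; b2: center (5/12, -1/2), radius 1/42; b3: center (5/12, -7/12), radius 1/36
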